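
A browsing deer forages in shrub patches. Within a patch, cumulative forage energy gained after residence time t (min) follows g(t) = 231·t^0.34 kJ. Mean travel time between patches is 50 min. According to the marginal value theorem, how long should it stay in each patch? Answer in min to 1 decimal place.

25.8 min

By the marginal value theorem, leave when the instantaneous gain rate g'(t) equals the habitat-wide average g(t)/(T + t).
g'(t) = 0.34·231·t^-0.66. Setting 0.34·231·t^-0.66 = 231·t^0.34/(50+t) gives 0.34(50+t) = t, so 0.66·t = 0.34×50.
t* = 0.34×50/0.66 = 25.76 min.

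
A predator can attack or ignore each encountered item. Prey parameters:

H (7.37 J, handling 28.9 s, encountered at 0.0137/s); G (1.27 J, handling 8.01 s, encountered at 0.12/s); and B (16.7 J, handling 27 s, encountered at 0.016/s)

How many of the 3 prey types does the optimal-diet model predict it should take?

2

Profitabilities (E/h, J/s): B 0.619, H 0.255, G 0.159. Add prey in this order while the next type's profitability exceeds the intake rate on those already taken.
Rate on top 1: 0.1866. H: 0.255 > 0.1866 → include.
Rate on top 2: 0.2014. G: 0.159 < 0.2014 → exclude; stop.
Optimal diet: B, H — 2 of 3 types.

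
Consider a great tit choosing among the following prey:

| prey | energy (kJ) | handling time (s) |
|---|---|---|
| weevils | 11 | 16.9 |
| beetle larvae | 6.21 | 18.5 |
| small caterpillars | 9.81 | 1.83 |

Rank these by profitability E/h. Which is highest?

small caterpillars

Profitability E/h (kJ/s): weevils = 11/16.9 = 0.651, beetle larvae = 6.21/18.5 = 0.336, small caterpillars = 9.81/1.83 = 5.36.
Ranked: small caterpillars > weevils > beetle larvae.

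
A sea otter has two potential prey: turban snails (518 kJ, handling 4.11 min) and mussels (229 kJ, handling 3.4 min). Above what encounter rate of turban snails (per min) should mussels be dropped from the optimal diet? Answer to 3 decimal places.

0.279 per min

Drop mussels once their profitability E₂/h₂ falls below the rate achievable on turban snails alone: E₂/h₂ = λE₁/(1 + λh₁).
Solve for λ: λE₁h₂ = E₂(1 + λh₁) → λ(E₁h₂ − E₂h₁) = E₂ → λ = E₂/(E₁h₂ − E₂h₁).
λ = 229/(518×3.4 − 229×4.11) = 229/820 = 0.2793 per min.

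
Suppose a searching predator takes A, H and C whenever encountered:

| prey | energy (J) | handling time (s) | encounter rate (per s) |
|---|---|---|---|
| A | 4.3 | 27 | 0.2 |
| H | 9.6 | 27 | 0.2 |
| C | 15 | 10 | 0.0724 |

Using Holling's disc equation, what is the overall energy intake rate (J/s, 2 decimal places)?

0.31 J/s

R = Σλ_iE_i / (1 + Σλ_ih_i)
Numerator: 0.2×4.3 + 0.2×9.6 + 0.0724×15 = 3.866
Denominator: 1 + 0.2×27 + 0.2×27 + 0.0724×10 = 12.52
R = 3.866/12.52 = 0.3087 J/s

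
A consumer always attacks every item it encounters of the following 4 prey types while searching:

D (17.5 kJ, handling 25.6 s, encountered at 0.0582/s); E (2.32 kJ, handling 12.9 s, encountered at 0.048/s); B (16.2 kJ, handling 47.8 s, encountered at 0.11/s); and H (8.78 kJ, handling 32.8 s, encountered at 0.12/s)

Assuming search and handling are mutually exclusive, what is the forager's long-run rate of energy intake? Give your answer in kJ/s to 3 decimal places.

R = Σλ_iE_i / (1 + Σλ_ih_i)
Numerator: 0.0582×17.5 + 0.048×2.32 + 0.11×16.2 + 0.12×8.78 = 3.965
Denominator: 1 + 0.0582×25.6 + 0.048×12.9 + 0.11×47.8 + 0.12×32.8 = 12.3
R = 3.965/12.3 = 0.3223 kJ/s

0.322 kJ/s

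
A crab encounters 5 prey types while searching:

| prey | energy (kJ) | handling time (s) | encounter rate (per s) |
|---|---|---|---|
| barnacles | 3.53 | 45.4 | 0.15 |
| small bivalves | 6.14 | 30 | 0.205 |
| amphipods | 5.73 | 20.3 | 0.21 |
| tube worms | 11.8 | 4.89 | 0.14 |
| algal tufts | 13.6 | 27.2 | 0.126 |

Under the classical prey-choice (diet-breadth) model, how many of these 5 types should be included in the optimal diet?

Profitabilities (E/h, kJ/s): tube worms 2.41, algal tufts 0.5, amphipods 0.282, small bivalves 0.205, barnacles 0.0778. Add prey in this order while the next type's profitability exceeds the intake rate on those already taken.
Rate on top 1: 0.9806. algal tufts: 0.5 < 0.9806 → exclude; stop.
Optimal diet: tube worms — 1 of 5 types.

1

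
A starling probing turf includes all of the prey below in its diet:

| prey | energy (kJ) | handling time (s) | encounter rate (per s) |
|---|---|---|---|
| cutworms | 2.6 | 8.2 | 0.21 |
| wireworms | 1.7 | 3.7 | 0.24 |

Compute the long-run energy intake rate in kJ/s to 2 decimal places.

0.26 kJ/s

Energy encountered per unit search time: 0.21×2.6 + 0.24×1.7 = 0.954 kJ/s.
Handling time per unit search time: 0.21×8.2 + 0.24×3.7 = 2.61.
Rate = 0.954/(1 + 2.61) = 0.2643 kJ/s.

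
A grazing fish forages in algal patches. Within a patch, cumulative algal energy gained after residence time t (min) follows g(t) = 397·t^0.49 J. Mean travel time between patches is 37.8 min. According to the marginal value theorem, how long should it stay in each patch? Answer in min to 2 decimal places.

36.32 min

Optimal t* satisfies g'(t*) = g(t*)/(T + t*).
g'(t) = 0.49·397·t^-0.51. Setting 0.49·397·t^-0.51 = 397·t^0.49/(37.8+t) gives 0.49(37.8+t) = t, so 0.51·t = 0.49×37.8.
t* = 0.49×37.8/0.51 = 36.32 min.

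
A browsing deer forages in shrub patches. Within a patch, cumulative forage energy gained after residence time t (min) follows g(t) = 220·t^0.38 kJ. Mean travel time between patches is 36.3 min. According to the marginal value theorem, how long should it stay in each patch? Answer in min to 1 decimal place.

22.2 min

Maximise g(t)/(T+t): set derivative to zero → g'(t)(T+t) = g(t).
g'(t) = 0.38·220·t^-0.62. Setting 0.38·220·t^-0.62 = 220·t^0.38/(36.3+t) gives 0.38(36.3+t) = t, so 0.62·t = 0.38×36.3.
t* = 0.38×36.3/0.62 = 22.25 min.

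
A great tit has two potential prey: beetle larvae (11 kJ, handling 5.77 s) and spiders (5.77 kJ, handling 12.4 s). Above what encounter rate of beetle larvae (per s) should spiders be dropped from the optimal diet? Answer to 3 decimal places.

At the threshold, the rate on beetle larvae alone equals the profitability of spiders: λ·11/(1 + λ·5.77) = 5.77/12.4 = 0.4653.
Rearranging, λ(11 − 0.4653×5.77) = 0.4653, so λ = 0.4653/8.315 = 0.05596 per s.

0.056 per s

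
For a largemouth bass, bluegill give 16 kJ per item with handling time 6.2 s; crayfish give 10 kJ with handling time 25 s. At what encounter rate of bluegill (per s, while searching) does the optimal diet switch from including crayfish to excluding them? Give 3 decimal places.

0.030 per s

Drop crayfish once their profitability E₂/h₂ falls below the rate achievable on bluegill alone: E₂/h₂ = λE₁/(1 + λh₁).
Solve for λ: λE₁h₂ = E₂(1 + λh₁) → λ(E₁h₂ − E₂h₁) = E₂ → λ = E₂/(E₁h₂ − E₂h₁).
λ = 10/(16×25 − 10×6.2) = 10/338 = 0.02959 per s.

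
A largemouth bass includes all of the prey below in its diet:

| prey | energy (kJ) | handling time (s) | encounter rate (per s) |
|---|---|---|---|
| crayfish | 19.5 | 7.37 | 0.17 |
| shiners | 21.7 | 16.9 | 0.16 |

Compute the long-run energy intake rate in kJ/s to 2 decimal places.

1.37 kJ/s

R = (0.17×19.5 + 0.16×21.7) / (1 + 0.17×7.37 + 0.16×16.9) = 6.787/4.957 = 1.369 kJ/s.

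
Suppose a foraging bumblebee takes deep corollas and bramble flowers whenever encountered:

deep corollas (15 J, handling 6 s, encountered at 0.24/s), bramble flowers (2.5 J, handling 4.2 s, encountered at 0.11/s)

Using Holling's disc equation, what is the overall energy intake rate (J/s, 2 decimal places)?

1.34 J/s

Energy encountered per unit search time: 0.24×15 + 0.11×2.5 = 3.875 J/s.
Handling time per unit search time: 0.24×6 + 0.11×4.2 = 1.902.
Rate = 3.875/(1 + 1.902) = 1.335 J/s.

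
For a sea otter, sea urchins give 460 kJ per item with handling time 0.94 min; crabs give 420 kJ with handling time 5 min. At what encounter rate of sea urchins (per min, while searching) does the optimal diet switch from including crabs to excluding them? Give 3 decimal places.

The zero-one rule: include crabs iff E₂/h₂ > λE₁/(1+λh₁). Equality gives the switch point.
λE₁h₂ = E₂ + λE₂h₁ ⇒ λ = E₂/(E₁h₂ − E₂h₁) = 420/(2300 − 394.8) = 0.2204 per min.

0.220 per min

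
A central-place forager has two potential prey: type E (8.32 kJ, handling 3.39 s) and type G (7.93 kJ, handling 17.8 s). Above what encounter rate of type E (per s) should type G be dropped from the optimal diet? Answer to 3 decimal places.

Drop type G once their profitability E₂/h₂ falls below the rate achievable on type E alone: E₂/h₂ = λE₁/(1 + λh₁).
Solve for λ: λE₁h₂ = E₂(1 + λh₁) → λ(E₁h₂ − E₂h₁) = E₂ → λ = E₂/(E₁h₂ − E₂h₁).
λ = 7.93/(8.32×17.8 − 7.93×3.39) = 7.93/121.2 = 0.06542 per s.

0.065 per s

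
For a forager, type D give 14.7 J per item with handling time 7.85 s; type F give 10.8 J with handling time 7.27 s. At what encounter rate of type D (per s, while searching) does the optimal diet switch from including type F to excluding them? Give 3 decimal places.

At the threshold, the rate on type D alone equals the profitability of type F: λ·14.7/(1 + λ·7.85) = 10.8/7.27 = 1.486.
Rearranging, λ(14.7 − 1.486×7.85) = 1.486, so λ = 1.486/3.038 = 0.4889 per s.

0.489 per s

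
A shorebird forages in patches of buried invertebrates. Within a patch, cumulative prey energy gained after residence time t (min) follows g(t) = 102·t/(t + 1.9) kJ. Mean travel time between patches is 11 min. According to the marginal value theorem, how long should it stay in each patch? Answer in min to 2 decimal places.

4.57 min

Optimal t* satisfies g'(t*) = g(t*)/(T + t*).
g'(t) = 102·1.9/(t + 1.9)². Setting 102·1.9/(t+1.9)² = 102t/[(t+1.9)(11+t)] gives 1.9(11+t) = t(t+1.9), so t² = 1.9×11 = 20.9.
t* = √20.9 = 4.572 min.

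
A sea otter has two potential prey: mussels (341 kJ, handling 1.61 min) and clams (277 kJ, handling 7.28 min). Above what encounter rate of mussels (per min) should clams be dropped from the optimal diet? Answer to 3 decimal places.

0.136 per min

The zero-one rule: include clams iff E₂/h₂ > λE₁/(1+λh₁). Equality gives the switch point.
λE₁h₂ = E₂ + λE₂h₁ ⇒ λ = E₂/(E₁h₂ − E₂h₁) = 277/(2482 − 446) = 0.136 per min.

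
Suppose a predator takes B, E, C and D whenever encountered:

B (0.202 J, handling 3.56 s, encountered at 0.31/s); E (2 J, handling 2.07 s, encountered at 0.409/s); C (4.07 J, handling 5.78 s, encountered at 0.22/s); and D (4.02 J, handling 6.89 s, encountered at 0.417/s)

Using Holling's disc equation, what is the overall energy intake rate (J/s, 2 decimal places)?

0.49 J/s

R = (0.31×0.202 + 0.409×2 + 0.22×4.07 + 0.417×4.02) / (1 + 0.31×3.56 + 0.409×2.07 + 0.22×5.78 + 0.417×6.89) = 3.452/7.095 = 0.4866 J/s.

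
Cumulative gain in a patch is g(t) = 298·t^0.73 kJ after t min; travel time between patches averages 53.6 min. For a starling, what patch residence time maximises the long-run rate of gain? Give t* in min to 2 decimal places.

By the marginal value theorem, leave when the instantaneous gain rate g'(t) equals the habitat-wide average g(t)/(T + t).
g'(t) = 0.73·298·t^-0.27. Setting 0.73·298·t^-0.27 = 298·t^0.73/(53.6+t) gives 0.73(53.6+t) = t, so 0.27·t = 0.73×53.6.
t* = 0.73×53.6/0.27 = 144.9 min.

144.92 min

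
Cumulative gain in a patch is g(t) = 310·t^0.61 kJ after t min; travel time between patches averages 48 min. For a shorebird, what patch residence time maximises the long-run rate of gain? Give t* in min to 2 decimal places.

75.08 min

Maximise g(t)/(T+t): set derivative to zero → g'(t)(T+t) = g(t).
g'(t) = 0.61·310·t^-0.39. Setting 0.61·310·t^-0.39 = 310·t^0.61/(48+t) gives 0.61(48+t) = t, so 0.39·t = 0.61×48.
t* = 0.61×48/0.39 = 75.08 min.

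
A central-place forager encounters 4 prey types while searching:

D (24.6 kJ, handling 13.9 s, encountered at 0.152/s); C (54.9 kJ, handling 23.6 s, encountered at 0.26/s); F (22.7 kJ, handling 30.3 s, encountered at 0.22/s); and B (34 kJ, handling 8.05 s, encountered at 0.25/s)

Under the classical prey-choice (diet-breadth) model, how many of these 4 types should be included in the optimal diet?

1

E/h in descending order: B 4.22, C 2.33, D 1.77, F 0.749 kJ/s. The optimal diet is the largest prefix of this list for which every included type satisfies E_i/h_i > R on the types above it.
Rate on top 1: 2.822. C: 2.33 < 2.822 → exclude; stop.
Optimal diet: B — 1 of 4 types.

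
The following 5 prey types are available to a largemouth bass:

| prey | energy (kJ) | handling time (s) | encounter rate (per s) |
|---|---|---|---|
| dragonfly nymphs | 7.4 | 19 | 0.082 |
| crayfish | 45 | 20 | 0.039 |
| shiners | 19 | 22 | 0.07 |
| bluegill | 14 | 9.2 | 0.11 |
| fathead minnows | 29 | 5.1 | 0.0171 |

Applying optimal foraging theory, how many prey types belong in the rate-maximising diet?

Rank by E/h (kJ/s): fathead minnows 5.69, crayfish 2.25, bluegill 1.52, shiners 0.864, dragonfly nymphs 0.389. Include each in turn until the next type's E/h falls below the running intake rate.
Rate on top 1: 0.4561. crayfish: 2.25 > 0.4561 → include.
Rate on top 2: 1.205. bluegill: 1.52 > 1.205 → include.
Rate on top 3: 1.317. shiners: 0.864 < 1.317 → exclude; stop.
Optimal diet: fathead minnows, crayfish, bluegill — 3 of 5 types.

3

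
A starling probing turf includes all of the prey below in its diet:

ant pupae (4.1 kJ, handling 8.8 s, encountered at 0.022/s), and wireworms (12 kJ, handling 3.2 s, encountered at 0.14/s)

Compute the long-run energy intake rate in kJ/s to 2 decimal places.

1.08 kJ/s

R = (0.022×4.1 + 0.14×12) / (1 + 0.022×8.8 + 0.14×3.2) = 1.77/1.642 = 1.078 kJ/s.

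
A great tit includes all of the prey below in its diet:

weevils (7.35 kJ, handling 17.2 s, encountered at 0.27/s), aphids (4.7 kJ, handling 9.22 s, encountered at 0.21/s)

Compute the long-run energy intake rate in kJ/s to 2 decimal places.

R = (0.27×7.35 + 0.21×4.7) / (1 + 0.27×17.2 + 0.21×9.22) = 2.971/7.58 = 0.392 kJ/s.

0.39 kJ/s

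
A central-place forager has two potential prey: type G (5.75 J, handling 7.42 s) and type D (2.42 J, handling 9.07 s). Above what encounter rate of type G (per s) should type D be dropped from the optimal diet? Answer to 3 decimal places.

At the threshold, the rate on type G alone equals the profitability of type D: λ·5.75/(1 + λ·7.42) = 2.42/9.07 = 0.2668.
Rearranging, λ(5.75 − 0.2668×7.42) = 0.2668, so λ = 0.2668/3.77 = 0.07077 per s.

0.071 per s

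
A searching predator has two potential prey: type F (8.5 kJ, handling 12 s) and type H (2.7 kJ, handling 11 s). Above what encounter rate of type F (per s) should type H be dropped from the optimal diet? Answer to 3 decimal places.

0.044 per s

Drop type H once their profitability E₂/h₂ falls below the rate achievable on type F alone: E₂/h₂ = λE₁/(1 + λh₁).
Solve for λ: λE₁h₂ = E₂(1 + λh₁) → λ(E₁h₂ − E₂h₁) = E₂ → λ = E₂/(E₁h₂ − E₂h₁).
λ = 2.7/(8.5×11 − 2.7×12) = 2.7/61.1 = 0.04419 per s.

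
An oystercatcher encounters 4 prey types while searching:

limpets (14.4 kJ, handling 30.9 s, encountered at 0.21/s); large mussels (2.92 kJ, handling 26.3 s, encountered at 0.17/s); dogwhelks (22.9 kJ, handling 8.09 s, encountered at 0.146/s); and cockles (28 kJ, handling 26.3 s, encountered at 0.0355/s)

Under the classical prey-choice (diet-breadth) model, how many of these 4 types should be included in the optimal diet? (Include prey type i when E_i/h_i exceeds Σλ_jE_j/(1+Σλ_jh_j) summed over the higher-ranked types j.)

Profitabilities (E/h, kJ/s): dogwhelks 2.83, cockles 1.06, limpets 0.466, large mussels 0.111. Add prey in this order while the next type's profitability exceeds the intake rate on those already taken.
Rate on top 1: 1.533. cockles: 1.06 < 1.533 → exclude; stop.
Optimal diet: dogwhelks — 1 of 4 types.

1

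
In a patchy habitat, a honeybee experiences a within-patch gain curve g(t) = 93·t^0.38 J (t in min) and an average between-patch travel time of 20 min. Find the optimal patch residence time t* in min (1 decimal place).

By the marginal value theorem, leave when the instantaneous gain rate g'(t) equals the habitat-wide average g(t)/(T + t).
g'(t) = 0.38·93·t^-0.62. Setting 0.38·93·t^-0.62 = 93·t^0.38/(20+t) gives 0.38(20+t) = t, so 0.62·t = 0.38×20.
t* = 0.38×20/0.62 = 12.26 min.

12.3 min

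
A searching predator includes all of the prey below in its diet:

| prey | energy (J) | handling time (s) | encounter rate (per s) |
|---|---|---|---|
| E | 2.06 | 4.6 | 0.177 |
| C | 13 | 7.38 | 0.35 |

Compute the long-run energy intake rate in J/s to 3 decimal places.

1.118 J/s

Energy encountered per unit search time: 0.177×2.06 + 0.35×13 = 4.915 J/s.
Handling time per unit search time: 0.177×4.6 + 0.35×7.38 = 3.397.
Rate = 4.915/(1 + 3.397) = 1.118 J/s.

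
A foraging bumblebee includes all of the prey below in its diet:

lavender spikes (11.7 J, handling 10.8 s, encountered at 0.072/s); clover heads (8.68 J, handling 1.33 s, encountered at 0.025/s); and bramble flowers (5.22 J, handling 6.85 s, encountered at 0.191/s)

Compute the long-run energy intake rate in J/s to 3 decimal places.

Energy encountered per unit search time: 0.072×11.7 + 0.025×8.68 + 0.191×5.22 = 2.056 J/s.
Handling time per unit search time: 0.072×10.8 + 0.025×1.33 + 0.191×6.85 = 2.119.
Rate = 2.056/(1 + 2.119) = 0.6593 J/s.

0.659 J/s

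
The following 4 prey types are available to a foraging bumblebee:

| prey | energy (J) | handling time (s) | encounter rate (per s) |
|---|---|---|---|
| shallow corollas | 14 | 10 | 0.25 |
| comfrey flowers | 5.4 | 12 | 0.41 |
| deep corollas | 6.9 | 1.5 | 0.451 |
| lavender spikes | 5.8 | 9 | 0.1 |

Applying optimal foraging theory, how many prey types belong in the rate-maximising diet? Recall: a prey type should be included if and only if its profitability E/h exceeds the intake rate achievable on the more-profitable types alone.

1

E/h in descending order: deep corollas 4.6, shallow corollas 1.4, lavender spikes 0.644, comfrey flowers 0.45 J/s. The optimal diet is the largest prefix of this list for which every included type satisfies E_i/h_i > R on the types above it.
Rate on top 1: 1.856. shallow corollas: 1.4 < 1.856 → exclude; stop.
Optimal diet: deep corollas — 1 of 4 types.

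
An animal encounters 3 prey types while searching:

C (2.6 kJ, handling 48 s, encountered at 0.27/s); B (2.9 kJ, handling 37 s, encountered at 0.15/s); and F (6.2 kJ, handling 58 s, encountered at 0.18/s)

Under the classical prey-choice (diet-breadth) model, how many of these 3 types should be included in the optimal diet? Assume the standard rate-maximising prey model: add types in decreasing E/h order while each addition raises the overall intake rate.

1

E/h in descending order: F 0.107, B 0.0784, C 0.0542 kJ/s. The optimal diet is the largest prefix of this list for which every included type satisfies E_i/h_i > R on the types above it.
Rate on top 1: 0.09755. B: 0.0784 < 0.09755 → exclude; stop.
Optimal diet: F — 1 of 3 types.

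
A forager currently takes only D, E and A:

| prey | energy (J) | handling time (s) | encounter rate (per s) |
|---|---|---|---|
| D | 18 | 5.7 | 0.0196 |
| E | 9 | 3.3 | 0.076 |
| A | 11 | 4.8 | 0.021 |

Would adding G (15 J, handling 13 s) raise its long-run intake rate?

Yes

Intake rate on the current diet: R = (0.0196×18 + 0.076×9 + 0.021×11) / (1 + 0.0196×5.7 + 0.076×3.3 + 0.021×4.8) = 1.268/1.463 = 0.8664 J/s.
Profitability of G: 15/13 = 1.154 J/s.
Since 1.154 > R, including G increases the long-run rate.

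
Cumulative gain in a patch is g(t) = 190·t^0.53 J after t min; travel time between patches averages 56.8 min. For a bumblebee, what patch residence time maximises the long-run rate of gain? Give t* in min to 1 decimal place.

Optimal t* satisfies g'(t*) = g(t*)/(T + t*).
g'(t) = 0.53·190·t^-0.47. Setting 0.53·190·t^-0.47 = 190·t^0.53/(56.8+t) gives 0.53(56.8+t) = t, so 0.47·t = 0.53×56.8.
t* = 0.53×56.8/0.47 = 64.05 min.

64.1 min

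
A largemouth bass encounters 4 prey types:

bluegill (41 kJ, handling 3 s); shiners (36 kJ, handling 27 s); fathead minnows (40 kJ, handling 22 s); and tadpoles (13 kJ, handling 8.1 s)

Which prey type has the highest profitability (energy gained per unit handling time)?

bluegill

Profitability E/h (kJ/s): bluegill = 41/3 = 13.7, shiners = 36/27 = 1.33, fathead minnows = 40/22 = 1.82, tadpoles = 13/8.1 = 1.6.
Ranked: bluegill > fathead minnows > tadpoles > shiners.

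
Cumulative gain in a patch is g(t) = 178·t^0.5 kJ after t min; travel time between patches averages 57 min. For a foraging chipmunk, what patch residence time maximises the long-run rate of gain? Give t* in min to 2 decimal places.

Maximise g(t)/(T+t): set derivative to zero → g'(t)(T+t) = g(t).
g'(t) = 0.5·178·t^-0.5. Setting 0.5·178·t^-0.5 = 178·t^0.5/(57+t) gives 0.5(57+t) = t, so 0.50·t = 0.5×57.
t* = 0.5×57/0.50 = 57 min.

57.00 min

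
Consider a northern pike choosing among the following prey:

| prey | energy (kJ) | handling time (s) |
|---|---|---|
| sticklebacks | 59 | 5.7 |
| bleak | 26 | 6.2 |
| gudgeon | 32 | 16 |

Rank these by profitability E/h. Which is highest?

sticklebacks

In descending order of E/h:
sticklebacks: 59/5.7 = 10.4 kJ/s
bleak: 26/6.2 = 4.19 kJ/s
gudgeon: 32/16 = 2 kJ/s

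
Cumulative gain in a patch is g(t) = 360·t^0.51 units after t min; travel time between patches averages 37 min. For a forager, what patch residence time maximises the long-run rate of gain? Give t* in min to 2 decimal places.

38.51 min

Optimal t* satisfies g'(t*) = g(t*)/(T + t*).
g'(t) = 0.51·360·t^-0.49. Setting 0.51·360·t^-0.49 = 360·t^0.51/(37+t) gives 0.51(37+t) = t, so 0.49·t = 0.51×37.
t* = 0.51×37/0.49 = 38.51 min.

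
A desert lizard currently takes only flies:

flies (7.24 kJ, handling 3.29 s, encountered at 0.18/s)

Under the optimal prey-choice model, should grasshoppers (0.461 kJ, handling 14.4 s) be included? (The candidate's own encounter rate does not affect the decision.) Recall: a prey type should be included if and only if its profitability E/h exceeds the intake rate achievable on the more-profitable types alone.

No

Current rate: (0.18×7.24)/(1 + 0.18×3.29) = 0.8185 kJ/s.
grasshoppers: E/h = 0.461/14.4 = 0.03201 kJ/s.
Since 0.03201 < R, time spent handling grasshoppers is better spent searching.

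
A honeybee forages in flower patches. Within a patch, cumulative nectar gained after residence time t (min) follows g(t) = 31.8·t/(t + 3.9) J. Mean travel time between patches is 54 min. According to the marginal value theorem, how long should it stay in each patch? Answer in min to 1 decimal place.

14.5 min

Optimal t* satisfies g'(t*) = g(t*)/(T + t*).
g'(t) = 31.8·3.9/(t + 3.9)². Setting 31.8·3.9/(t+3.9)² = 31.8t/[(t+3.9)(54+t)] gives 3.9(54+t) = t(t+3.9), so t² = 3.9×54 = 210.6.
t* = √210.6 = 14.51 min.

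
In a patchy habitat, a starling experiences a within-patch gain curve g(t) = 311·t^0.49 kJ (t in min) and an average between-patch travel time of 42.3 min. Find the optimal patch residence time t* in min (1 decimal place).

Optimal t* satisfies g'(t*) = g(t*)/(T + t*).
g'(t) = 0.49·311·t^-0.51. Setting 0.49·311·t^-0.51 = 311·t^0.49/(42.3+t) gives 0.49(42.3+t) = t, so 0.51·t = 0.49×42.3.
t* = 0.49×42.3/0.51 = 40.64 min.

40.6 min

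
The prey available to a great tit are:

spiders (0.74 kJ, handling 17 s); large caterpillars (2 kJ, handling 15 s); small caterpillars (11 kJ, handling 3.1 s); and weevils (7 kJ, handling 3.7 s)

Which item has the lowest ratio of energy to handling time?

Profitability E/h (kJ/s): spiders = 0.74/17 = 0.0435, large caterpillars = 2/15 = 0.133, small caterpillars = 11/3.1 = 3.55, weevils = 7/3.7 = 1.89.
Ranked: small caterpillars > weevils > large caterpillars > spiders.

spiders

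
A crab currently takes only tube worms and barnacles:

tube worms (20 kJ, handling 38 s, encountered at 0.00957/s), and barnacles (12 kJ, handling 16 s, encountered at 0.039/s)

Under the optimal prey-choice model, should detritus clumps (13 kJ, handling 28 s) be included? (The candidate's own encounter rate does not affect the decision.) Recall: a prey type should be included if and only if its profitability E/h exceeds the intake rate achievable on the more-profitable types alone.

On tube worms and barnacles alone, R = ΣλE/(1+Σλh) = 0.6594/1.988 = 0.3317 kJ/s.
detritus clumps: E/h = 13/28 = 0.4643 kJ/s.
0.4643 > 0.3317, so adding detritus clumps raises the average — include it.

Yes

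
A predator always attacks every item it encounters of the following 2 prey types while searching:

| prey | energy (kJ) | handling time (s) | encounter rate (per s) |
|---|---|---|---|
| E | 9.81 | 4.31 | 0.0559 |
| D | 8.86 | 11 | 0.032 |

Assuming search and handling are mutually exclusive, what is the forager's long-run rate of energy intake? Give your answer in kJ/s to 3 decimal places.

0.522 kJ/s

R = Σλ_iE_i / (1 + Σλ_ih_i)
Numerator: 0.0559×9.81 + 0.032×8.86 = 0.8319
Denominator: 1 + 0.0559×4.31 + 0.032×11 = 1.593
R = 0.8319/1.593 = 0.5222 kJ/s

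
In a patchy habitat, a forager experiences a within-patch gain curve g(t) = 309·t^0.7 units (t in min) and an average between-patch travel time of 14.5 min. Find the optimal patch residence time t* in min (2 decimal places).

Optimal t* satisfies g'(t*) = g(t*)/(T + t*).
g'(t) = 0.7·309·t^-0.3. Setting 0.7·309·t^-0.3 = 309·t^0.7/(14.5+t) gives 0.7(14.5+t) = t, so 0.30·t = 0.7×14.5.
t* = 0.7×14.5/0.30 = 33.83 min.

33.83 min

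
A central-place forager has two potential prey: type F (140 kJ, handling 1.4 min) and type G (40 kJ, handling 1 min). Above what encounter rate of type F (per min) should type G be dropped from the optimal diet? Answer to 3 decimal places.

At the threshold, the rate on type F alone equals the profitability of type G: λ·140/(1 + λ·1.4) = 40/1 = 40.
Rearranging, λ(140 − 40×1.4) = 40, so λ = 40/84 = 0.4762 per min.

0.476 per min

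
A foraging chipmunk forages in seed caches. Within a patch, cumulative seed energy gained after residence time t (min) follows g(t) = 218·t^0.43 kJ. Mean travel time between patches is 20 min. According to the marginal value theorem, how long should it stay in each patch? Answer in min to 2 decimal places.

15.09 min

Maximise g(t)/(T+t): set derivative to zero → g'(t)(T+t) = g(t).
g'(t) = 0.43·218·t^-0.57. Setting 0.43·218·t^-0.57 = 218·t^0.43/(20+t) gives 0.43(20+t) = t, so 0.57·t = 0.43×20.
t* = 0.43×20/0.57 = 15.09 min.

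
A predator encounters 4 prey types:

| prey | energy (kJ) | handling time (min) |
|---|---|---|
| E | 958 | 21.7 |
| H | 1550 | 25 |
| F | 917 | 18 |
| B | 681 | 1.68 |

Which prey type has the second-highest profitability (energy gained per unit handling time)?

Profitability E/h (kJ/min): E = 958/21.7 = 44.1, H = 1550/25 = 62, F = 917/18 = 50.9, B = 681/1.68 = 405.
Ranked: B > H > F > E.

H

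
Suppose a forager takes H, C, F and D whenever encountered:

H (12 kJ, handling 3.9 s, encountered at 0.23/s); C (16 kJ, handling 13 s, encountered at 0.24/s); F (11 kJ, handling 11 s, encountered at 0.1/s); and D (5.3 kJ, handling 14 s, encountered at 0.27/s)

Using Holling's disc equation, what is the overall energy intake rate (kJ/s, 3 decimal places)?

0.923 kJ/s

R = (0.23×12 + 0.24×16 + 0.1×11 + 0.27×5.3) / (1 + 0.23×3.9 + 0.24×13 + 0.1×11 + 0.27×14) = 9.131/9.897 = 0.9226 kJ/s.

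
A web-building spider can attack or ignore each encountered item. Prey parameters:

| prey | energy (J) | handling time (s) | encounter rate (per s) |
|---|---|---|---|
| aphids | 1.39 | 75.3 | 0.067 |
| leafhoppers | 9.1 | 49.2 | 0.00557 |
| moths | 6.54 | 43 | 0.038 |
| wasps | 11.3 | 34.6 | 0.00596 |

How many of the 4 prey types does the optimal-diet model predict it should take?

3

Rank by E/h (J/s): wasps 0.327, leafhoppers 0.185, moths 0.152, aphids 0.0185. Include each in turn until the next type's E/h falls below the running intake rate.
Rate on top 1: 0.05583. leafhoppers: 0.185 > 0.05583 → include.
Rate on top 2: 0.07974. moths: 0.152 > 0.07974 → include.
Rate on top 3: 0.1177. aphids: 0.0185 < 0.1177 → exclude; stop.
Optimal diet: wasps, leafhoppers, moths — 3 of 4 types.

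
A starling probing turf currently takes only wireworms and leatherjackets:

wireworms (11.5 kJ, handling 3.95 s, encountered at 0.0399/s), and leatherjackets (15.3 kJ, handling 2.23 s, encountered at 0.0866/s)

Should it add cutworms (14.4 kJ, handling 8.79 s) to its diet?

Yes

Intake rate on the current diet: R = (0.0399×11.5 + 0.0866×15.3) / (1 + 0.0399×3.95 + 0.0866×2.23) = 1.784/1.351 = 1.321 kJ/s.
Profitability of cutworms: 14.4/8.79 = 1.638 kJ/s.
1.638 > 1.321, so adding cutworms raises the average — include it.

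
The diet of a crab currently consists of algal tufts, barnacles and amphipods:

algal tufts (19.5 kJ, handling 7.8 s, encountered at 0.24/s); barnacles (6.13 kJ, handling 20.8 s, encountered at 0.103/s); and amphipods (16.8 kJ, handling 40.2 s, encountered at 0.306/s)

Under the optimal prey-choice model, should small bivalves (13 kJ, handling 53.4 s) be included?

Intake rate on the current diet: R = (0.24×19.5 + 0.103×6.13 + 0.306×16.8) / (1 + 0.24×7.8 + 0.103×20.8 + 0.306×40.2) = 10.45/17.32 = 0.6036 kJ/s.
small bivalves: E/h = 13/53.4 = 0.2434 kJ/s.
Since 0.2434 < R, time spent handling small bivalves is better spent searching.

No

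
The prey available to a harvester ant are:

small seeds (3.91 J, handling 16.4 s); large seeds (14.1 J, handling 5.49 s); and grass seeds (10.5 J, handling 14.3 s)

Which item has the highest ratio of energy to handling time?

In descending order of E/h:
large seeds: 14.1/5.49 = 2.57 J/s
grass seeds: 10.5/14.3 = 0.734 J/s
small seeds: 3.91/16.4 = 0.238 J/s

large seeds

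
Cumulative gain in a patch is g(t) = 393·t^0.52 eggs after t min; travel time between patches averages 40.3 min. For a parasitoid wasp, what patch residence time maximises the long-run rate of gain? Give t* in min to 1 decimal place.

By the marginal value theorem, leave when the instantaneous gain rate g'(t) equals the habitat-wide average g(t)/(T + t).
g'(t) = 0.52·393·t^-0.48. Setting 0.52·393·t^-0.48 = 393·t^0.52/(40.3+t) gives 0.52(40.3+t) = t, so 0.48·t = 0.52×40.3.
t* = 0.52×40.3/0.48 = 43.66 min.

43.7 min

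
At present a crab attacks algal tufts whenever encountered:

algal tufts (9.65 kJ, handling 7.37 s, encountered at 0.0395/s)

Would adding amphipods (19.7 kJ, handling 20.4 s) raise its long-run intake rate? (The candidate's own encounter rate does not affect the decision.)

Yes

Current rate: (0.0395×9.65)/(1 + 0.0395×7.37) = 0.2952 kJ/s.
Profitability of amphipods: 19.7/20.4 = 0.9657 kJ/s.
0.9657 > 0.2952, so adding amphipods raises the average — include it.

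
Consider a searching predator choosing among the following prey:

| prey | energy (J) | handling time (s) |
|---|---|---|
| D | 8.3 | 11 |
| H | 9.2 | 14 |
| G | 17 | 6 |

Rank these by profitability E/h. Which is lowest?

H

In descending order of E/h:
G: 17/6 = 2.83 J/s
D: 8.3/11 = 0.755 J/s
H: 9.2/14 = 0.657 J/s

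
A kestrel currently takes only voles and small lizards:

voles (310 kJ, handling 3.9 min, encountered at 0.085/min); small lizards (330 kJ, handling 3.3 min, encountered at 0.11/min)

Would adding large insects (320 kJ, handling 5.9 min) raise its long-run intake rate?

Yes

Intake rate on the current diet: R = (0.085×310 + 0.11×330) / (1 + 0.085×3.9 + 0.11×3.3) = 62.65/1.695 = 36.97 kJ/min.
Profitability of large insects: 320/5.9 = 54.24 kJ/min.
54.24 > 36.97, so adding large insects raises the average — include it.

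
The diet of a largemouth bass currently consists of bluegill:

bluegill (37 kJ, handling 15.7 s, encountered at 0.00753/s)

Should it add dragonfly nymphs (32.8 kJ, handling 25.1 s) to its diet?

Yes

Current rate: (0.00753×37)/(1 + 0.00753×15.7) = 0.2492 kJ/s.
dragonfly nymphs: E/h = 32.8/25.1 = 1.307 kJ/s.
Since 1.307 > R, including dragonfly nymphs increases the long-run rate.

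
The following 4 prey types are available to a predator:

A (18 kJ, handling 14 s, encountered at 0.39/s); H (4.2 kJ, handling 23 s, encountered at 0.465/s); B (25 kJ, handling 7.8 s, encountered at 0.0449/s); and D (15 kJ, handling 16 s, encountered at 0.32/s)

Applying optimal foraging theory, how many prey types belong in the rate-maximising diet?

Rank by E/h (kJ/s): B 3.21, A 1.29, D 0.938, H 0.183. Include each in turn until the next type's E/h falls below the running intake rate.
Rate on top 1: 0.8313. A: 1.29 > 0.8313 → include.
Rate on top 2: 1.196. D: 0.938 < 1.196 → exclude; stop.
Optimal diet: B, A — 2 of 4 types.

2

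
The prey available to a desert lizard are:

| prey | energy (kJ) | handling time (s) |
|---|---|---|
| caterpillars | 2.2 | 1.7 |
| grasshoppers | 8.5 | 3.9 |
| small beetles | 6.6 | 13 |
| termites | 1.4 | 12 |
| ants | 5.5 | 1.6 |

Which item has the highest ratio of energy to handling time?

In descending order of E/h:
ants: 5.5/1.6 = 3.44 kJ/s
grasshoppers: 8.5/3.9 = 2.18 kJ/s
caterpillars: 2.2/1.7 = 1.29 kJ/s
small beetles: 6.6/13 = 0.508 kJ/s
termites: 1.4/12 = 0.117 kJ/s

ants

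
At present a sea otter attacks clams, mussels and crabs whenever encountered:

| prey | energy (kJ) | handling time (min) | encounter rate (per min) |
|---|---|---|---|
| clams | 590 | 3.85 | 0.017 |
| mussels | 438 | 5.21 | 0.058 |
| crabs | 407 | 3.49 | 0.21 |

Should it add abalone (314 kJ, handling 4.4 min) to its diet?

Yes

On clams, mussels and crabs alone, R = ΣλE/(1+Σλh) = 120.9/2.101 = 57.56 kJ/min.
abalone: E/h = 314/4.4 = 71.36 kJ/min.
Since 71.36 > R, including abalone increases the long-run rate.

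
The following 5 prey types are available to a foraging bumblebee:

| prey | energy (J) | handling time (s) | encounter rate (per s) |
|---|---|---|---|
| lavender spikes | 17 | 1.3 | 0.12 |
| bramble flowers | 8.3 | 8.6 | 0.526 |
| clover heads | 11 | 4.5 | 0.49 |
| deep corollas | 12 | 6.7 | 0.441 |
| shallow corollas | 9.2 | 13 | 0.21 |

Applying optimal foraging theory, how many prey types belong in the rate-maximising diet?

E/h in descending order: lavender spikes 13.1, clover heads 2.44, deep corollas 1.79, bramble flowers 0.965, shallow corollas 0.708 J/s. The optimal diet is the largest prefix of this list for which every included type satisfies E_i/h_i > R on the types above it.
Rate on top 1: 1.765. clover heads: 2.44 > 1.765 → include.
Rate on top 2: 2.211. deep corollas: 1.79 < 2.211 → exclude; stop.
Optimal diet: lavender spikes, clover heads — 2 of 5 types.

2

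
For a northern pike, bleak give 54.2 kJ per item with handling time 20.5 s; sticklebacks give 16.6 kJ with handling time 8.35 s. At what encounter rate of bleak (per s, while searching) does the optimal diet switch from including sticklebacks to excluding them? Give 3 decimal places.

Drop sticklebacks once their profitability E₂/h₂ falls below the rate achievable on bleak alone: E₂/h₂ = λE₁/(1 + λh₁).
Solve for λ: λE₁h₂ = E₂(1 + λh₁) → λ(E₁h₂ − E₂h₁) = E₂ → λ = E₂/(E₁h₂ − E₂h₁).
λ = 16.6/(54.2×8.35 − 16.6×20.5) = 16.6/112.3 = 0.1479 per s.

0.148 per s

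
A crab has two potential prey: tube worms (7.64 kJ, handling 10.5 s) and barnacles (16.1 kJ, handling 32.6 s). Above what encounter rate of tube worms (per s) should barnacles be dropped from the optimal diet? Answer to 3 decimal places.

Drop barnacles once their profitability E₂/h₂ falls below the rate achievable on tube worms alone: E₂/h₂ = λE₁/(1 + λh₁).
Solve for λ: λE₁h₂ = E₂(1 + λh₁) → λ(E₁h₂ − E₂h₁) = E₂ → λ = E₂/(E₁h₂ − E₂h₁).
λ = 16.1/(7.64×32.6 − 16.1×10.5) = 16.1/80.01 = 0.2012 per s.

0.201 per s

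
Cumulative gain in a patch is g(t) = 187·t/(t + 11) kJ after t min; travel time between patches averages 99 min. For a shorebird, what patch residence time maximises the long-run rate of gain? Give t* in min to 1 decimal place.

By the marginal value theorem, leave when the instantaneous gain rate g'(t) equals the habitat-wide average g(t)/(T + t).
g'(t) = 187·11/(t + 11)². Setting 187·11/(t+11)² = 187t/[(t+11)(99+t)] gives 11(99+t) = t(t+11), so t² = 11×99 = 1089.
t* = √1089 = 33 min.

33.0 min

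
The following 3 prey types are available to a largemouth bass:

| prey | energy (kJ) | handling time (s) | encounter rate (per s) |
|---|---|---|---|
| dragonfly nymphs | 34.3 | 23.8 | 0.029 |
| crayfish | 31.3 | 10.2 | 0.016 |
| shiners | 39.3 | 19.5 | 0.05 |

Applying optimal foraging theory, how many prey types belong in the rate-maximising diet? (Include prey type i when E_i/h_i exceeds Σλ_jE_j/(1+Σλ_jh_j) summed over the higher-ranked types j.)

Rank by E/h (kJ/s): crayfish 3.07, shiners 2.02, dragonfly nymphs 1.44. Include each in turn until the next type's E/h falls below the running intake rate.
Rate on top 1: 0.4305. shiners: 2.02 > 0.4305 → include.
Rate on top 2: 1.153. dragonfly nymphs: 1.44 > 1.153 → include.
Optimal diet: crayfish, shiners, dragonfly nymphs — 3 of 3 types.

3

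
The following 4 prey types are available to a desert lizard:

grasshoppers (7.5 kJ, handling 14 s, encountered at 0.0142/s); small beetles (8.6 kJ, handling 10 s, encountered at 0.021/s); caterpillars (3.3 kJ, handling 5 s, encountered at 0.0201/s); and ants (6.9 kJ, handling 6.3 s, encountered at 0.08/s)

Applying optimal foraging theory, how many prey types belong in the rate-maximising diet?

4

E/h in descending order: ants 1.1, small beetles 0.86, caterpillars 0.66, grasshoppers 0.536 kJ/s. The optimal diet is the largest prefix of this list for which every included type satisfies E_i/h_i > R on the types above it.
Rate on top 1: 0.367. small beetles: 0.86 > 0.367 → include.
Rate on top 2: 0.4274. caterpillars: 0.66 > 0.4274 → include.
Rate on top 3: 0.4403. grasshoppers: 0.536 > 0.4403 → include.
Optimal diet: ants, small beetles, caterpillars, grasshoppers — 4 of 4 types.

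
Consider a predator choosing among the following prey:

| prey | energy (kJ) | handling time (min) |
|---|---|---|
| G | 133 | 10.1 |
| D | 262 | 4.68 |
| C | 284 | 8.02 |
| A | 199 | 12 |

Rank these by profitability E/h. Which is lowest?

G

In descending order of E/h:
D: 262/4.68 = 56 kJ/min
C: 284/8.02 = 35.4 kJ/min
A: 199/12 = 16.6 kJ/min
G: 133/10.1 = 13.2 kJ/min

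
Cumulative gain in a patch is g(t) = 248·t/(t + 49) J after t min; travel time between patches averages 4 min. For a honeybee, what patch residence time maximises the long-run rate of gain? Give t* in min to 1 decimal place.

14.0 min

Maximise g(t)/(T+t): set derivative to zero → g'(t)(T+t) = g(t).
g'(t) = 248·49/(t + 49)². Setting 248·49/(t+49)² = 248t/[(t+49)(4+t)] gives 49(4+t) = t(t+49), so t² = 49×4 = 196.
t* = √196 = 14 min.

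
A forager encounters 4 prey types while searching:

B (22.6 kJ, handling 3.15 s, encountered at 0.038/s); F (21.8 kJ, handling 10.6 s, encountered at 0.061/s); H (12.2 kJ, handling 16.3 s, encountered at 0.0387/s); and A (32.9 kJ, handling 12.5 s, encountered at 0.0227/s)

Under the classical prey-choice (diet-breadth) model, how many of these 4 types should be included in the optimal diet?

3

Profitabilities (E/h, kJ/s): B 7.17, A 2.63, F 2.06, H 0.748. Add prey in this order while the next type's profitability exceeds the intake rate on those already taken.
Rate on top 1: 0.767. A: 2.63 > 0.767 → include.
Rate on top 2: 1.144. F: 2.06 > 1.144 → include.
Rate on top 3: 1.432. H: 0.748 < 1.432 → exclude; stop.
Optimal diet: B, A, F — 3 of 4 types.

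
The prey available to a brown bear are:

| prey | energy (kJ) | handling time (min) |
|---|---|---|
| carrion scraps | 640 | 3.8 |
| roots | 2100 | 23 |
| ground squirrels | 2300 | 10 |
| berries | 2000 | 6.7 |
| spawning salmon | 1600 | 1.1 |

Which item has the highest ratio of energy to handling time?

spawning salmon

Profitability E/h (kJ/min): carrion scraps = 640/3.8 = 168, roots = 2100/23 = 91.3, ground squirrels = 2300/10 = 230, berries = 2000/6.7 = 299, spawning salmon = 1600/1.1 = 1.45e+03.
Ranked: spawning salmon > berries > ground squirrels > carrion scraps > roots.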